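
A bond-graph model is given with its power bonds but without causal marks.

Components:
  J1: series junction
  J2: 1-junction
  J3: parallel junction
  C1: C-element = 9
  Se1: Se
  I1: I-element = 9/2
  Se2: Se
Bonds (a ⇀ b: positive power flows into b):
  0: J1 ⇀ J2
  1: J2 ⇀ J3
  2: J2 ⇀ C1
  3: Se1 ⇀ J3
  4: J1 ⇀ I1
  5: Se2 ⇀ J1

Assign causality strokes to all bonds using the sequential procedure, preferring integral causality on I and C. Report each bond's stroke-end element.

b3 →J3  (source Se1 imposes e)
b5 →J1  (Se2: effort source, stroke at far end)
b1 →J2  (J3: bond 3 brought effort, rest push out)
b2 →J2  (C1 outputs effort q/C1)
b0 →J1  (J2 needs exactly one f-in)
b4 →I1  (only one flow-in slot at J1)

β0 →J1
β1 →J2
β2 →J2
β3 →J3
β4 →I1
β5 →J1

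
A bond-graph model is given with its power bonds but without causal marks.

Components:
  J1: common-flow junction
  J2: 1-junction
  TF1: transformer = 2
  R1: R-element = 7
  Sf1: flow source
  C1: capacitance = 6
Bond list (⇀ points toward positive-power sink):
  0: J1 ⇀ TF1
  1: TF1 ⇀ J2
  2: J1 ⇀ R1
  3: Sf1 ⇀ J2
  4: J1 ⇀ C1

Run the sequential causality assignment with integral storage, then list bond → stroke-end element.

bond 3 →Sf1  (Sf1 fixes flow; stroke at Sf1)
bond 1 →J2  (common-f at J2 fixed by 3)
bond 0 →TF1  (through TF1, causality passes straight; one stroke at TF1)
bond 2 →J1  (J1: bond 0 brought flow, rest push out)
bond 4 →J1  (common-f at J1 fixed by 0)

bond 0 stroke at TF1
bond 1 stroke at J2
bond 2 stroke at J1
bond 3 stroke at Sf1
bond 4 stroke at J1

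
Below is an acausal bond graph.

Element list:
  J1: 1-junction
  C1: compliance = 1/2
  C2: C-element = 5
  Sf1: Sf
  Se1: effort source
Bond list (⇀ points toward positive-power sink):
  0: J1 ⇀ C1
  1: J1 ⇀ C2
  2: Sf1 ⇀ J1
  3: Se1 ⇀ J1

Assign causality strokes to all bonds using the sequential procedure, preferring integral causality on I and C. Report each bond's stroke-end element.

β0 |J1
β1 |J1
β2 |Sf1
β3 |J1

β2 |Sf1  (Sf1 (Sf) sets flow on bond)
β3 |J1  (source Se1 imposes e)
β0 |J1  (J1: bond 2 brought flow, rest push out)
β1 |J1  (common-f at J1 fixed by 2)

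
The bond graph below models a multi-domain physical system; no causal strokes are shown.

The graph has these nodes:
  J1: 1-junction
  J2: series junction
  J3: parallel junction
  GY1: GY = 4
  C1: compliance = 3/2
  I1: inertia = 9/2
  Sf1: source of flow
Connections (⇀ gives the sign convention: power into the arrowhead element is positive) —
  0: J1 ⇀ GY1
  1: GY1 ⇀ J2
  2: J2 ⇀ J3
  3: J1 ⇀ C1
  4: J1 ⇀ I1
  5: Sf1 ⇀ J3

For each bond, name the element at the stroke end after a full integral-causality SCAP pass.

b5 stroke at Sf1  (Sf1 fixes flow; stroke at Sf1)
b2 stroke at J3  (J3 needs exactly one e-in)
b1 stroke at J2  (1-jn J2 has f-setter on 2)
b0 stroke at J1  (GY1: gyrator matches bond 1)
b3 stroke at J1  (C1 integral (e out))
b4 stroke at I1  (only one flow-in slot at J1)

b0 |J1
b1 |J2
b2 |J3
b3 |J1
b4 |I1
b5 |Sf1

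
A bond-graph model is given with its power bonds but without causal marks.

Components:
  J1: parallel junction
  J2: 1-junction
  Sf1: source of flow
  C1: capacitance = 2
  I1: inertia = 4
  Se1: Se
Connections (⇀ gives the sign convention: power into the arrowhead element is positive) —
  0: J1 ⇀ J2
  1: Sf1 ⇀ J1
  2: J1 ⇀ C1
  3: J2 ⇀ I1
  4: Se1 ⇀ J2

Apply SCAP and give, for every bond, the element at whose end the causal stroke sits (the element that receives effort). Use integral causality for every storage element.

bond 0 stroke at J2
bond 1 stroke at Sf1
bond 2 stroke at J1
bond 3 stroke at I1
bond 4 stroke at J2

#1 |Sf1  (Sf1 (Sf) sets flow on bond)
#4 |J2  (Se1 fixes effort; stroke away)
#2 |J1  (C1 integral (e out))
#0 |J2  (0-jn J1 has e-setter on 2)
#3 |I1  (J2 needs exactly one f-in)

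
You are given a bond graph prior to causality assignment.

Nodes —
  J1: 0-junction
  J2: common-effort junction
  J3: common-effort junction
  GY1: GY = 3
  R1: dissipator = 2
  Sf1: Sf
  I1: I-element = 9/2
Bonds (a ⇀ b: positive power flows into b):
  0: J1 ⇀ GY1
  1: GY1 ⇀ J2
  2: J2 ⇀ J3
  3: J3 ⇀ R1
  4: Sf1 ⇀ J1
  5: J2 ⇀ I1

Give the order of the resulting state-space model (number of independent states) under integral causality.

b4 stroke→Sf1  (Sf1 fixes flow; stroke at Sf1)
b0 stroke→J1  (only one effort-in slot at J1)
b1 stroke→J2  (through GY1, causality inverts; strokes same side of GY1)
b2 stroke→J3  (common-e at J2 fixed by 1)
b5 stroke→I1  (common-e at J2 fixed by 1)
b3 stroke→R1  (J3: bond 2 brought effort, rest push out)

1  (I1 all integral)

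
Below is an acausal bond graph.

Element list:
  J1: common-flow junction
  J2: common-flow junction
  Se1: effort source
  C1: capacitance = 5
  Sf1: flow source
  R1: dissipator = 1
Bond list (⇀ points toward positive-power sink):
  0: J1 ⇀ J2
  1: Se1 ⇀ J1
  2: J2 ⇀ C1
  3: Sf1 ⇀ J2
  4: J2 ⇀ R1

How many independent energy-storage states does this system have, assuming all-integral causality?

bond 1 stroke→J1  (Se1 (Se) sets effort on bond)
bond 3 stroke→Sf1  (Sf1 (Sf) sets flow on bond)
bond 0 stroke→J2  (J1: last free bond brings flow in)
bond 2 stroke→J2  (1-jn J2 has f-setter on 3)
bond 4 stroke→J2  (J2 flow already set via bond 3)

1  (C1 all integral)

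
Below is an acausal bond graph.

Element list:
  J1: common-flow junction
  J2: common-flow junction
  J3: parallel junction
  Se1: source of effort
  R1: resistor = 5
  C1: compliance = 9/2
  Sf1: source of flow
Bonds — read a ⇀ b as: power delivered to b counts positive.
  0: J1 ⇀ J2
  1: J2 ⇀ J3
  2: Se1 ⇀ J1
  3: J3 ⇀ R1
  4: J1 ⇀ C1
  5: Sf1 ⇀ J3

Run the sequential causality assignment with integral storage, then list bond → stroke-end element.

#0 |J2
#1 |J3
#2 |J1
#3 |R1
#4 |J1
#5 |Sf1

b2 stroke at J1  (source Se1 imposes e)
b5 stroke at Sf1  (Sf1 (Sf) sets flow on bond)
b4 stroke at J1  (C1 outputs effort q/C1)
b0 stroke at J2  (J1 needs exactly one f-in)
b1 stroke at J3  (closing 1-jn rule on J2)
b3 stroke at R1  (J3 effort already set via bond 1)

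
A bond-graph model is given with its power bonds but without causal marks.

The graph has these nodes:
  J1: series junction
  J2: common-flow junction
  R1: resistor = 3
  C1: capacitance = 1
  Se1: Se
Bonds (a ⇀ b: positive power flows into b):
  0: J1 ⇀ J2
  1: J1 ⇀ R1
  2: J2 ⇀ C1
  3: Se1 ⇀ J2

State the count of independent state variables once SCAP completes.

1  (C1 all integral)

#3 →J2  (Se1: effort source, stroke at far end)
#2 →J2  (C1 outputs effort q/C1)
#0 →J1  (J2 needs exactly one f-in)
#1 →R1  (J1 needs exactly one f-in)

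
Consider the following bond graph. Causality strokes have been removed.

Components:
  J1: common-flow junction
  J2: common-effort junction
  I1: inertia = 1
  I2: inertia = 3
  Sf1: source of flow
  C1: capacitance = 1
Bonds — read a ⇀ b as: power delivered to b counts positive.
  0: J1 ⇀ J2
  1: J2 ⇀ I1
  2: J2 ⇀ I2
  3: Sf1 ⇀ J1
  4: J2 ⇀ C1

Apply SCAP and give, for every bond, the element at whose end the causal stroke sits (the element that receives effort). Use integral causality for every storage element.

bond 0 stroke at J1
bond 1 stroke at I1
bond 2 stroke at I2
bond 3 stroke at Sf1
bond 4 stroke at J2

b3 stroke at Sf1  (Sf1 fixes flow; stroke at Sf1)
b0 stroke at J1  (J1 flow already set via bond 3)
b1 stroke at I1  (I1: I, integral causality)
b2 stroke at I2  (I2 outputs flow p/I2)
b4 stroke at J2  (J2: last free bond brings effort in)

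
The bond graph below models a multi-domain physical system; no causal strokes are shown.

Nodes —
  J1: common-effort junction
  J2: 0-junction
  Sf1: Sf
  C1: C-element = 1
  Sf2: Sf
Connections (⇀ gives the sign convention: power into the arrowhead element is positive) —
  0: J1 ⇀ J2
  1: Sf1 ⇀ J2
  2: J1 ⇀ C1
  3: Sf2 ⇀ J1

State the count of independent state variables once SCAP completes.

1  (C1 all integral)

β1 →Sf1  (Sf1: flow source, stroke at near end)
β3 →Sf2  (source Sf2 imposes f)
β0 →J2  (only one effort-in slot at J2)
β2 →J1  (J1 needs exactly one e-in)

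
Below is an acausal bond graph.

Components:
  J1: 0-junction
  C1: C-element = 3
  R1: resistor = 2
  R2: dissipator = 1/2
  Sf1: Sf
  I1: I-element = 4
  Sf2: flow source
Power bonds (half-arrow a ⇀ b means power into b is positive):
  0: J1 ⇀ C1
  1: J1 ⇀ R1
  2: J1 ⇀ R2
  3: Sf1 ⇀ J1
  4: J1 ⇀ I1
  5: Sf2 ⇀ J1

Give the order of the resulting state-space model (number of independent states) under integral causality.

2  (C1, I1 all integral)

bond 3 stroke→Sf1  (source Sf1 imposes f)
bond 5 stroke→Sf2  (source Sf2 imposes f)
bond 0 stroke→J1  (prefer integral on C1)
bond 1 stroke→R1  (J1: bond 0 brought effort, rest push out)
bond 2 stroke→R2  (J1: bond 0 brought effort, rest push out)
bond 4 stroke→I1  (J1: bond 0 brought effort, rest push out)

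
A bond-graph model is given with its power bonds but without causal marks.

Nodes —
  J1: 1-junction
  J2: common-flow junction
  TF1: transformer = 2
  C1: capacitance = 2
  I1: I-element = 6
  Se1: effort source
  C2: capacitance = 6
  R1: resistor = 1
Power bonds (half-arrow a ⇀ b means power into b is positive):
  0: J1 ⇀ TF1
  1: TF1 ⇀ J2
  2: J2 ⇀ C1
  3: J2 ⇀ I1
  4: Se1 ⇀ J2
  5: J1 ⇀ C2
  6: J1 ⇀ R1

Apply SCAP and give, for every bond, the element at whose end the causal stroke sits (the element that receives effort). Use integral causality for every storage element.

β0 →TF1
β1 →J2
β2 →J2
β3 →I1
β4 →J2
β5 →J1
β6 →J1

bond 4 stroke→J2  (source Se1 imposes e)
bond 2 stroke→J2  (C1 integral (e out))
bond 3 stroke→I1  (I1 outputs flow p/I1)
bond 1 stroke→J2  (common-f at J2 fixed by 3)
bond 0 stroke→TF1  (through TF1, causality passes straight; one stroke at TF1)
bond 5 stroke→J1  (J1 flow already set via bond 0)
bond 6 stroke→J1  (common-f at J1 fixed by 0)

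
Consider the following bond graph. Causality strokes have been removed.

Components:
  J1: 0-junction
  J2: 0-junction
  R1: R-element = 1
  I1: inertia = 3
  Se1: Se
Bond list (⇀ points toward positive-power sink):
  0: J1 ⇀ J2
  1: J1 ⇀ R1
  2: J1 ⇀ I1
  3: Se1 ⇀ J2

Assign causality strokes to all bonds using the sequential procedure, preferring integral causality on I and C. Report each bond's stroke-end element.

#3 stroke→J2  (Se1 (Se) sets effort on bond)
#0 stroke→J1  (J2: bond 3 brought effort, rest push out)
#1 stroke→R1  (common-e at J1 fixed by 0)
#2 stroke→I1  (0-jn J1 has e-setter on 0)

b0 stroke at J1
b1 stroke at R1
b2 stroke at I1
b3 stroke at J2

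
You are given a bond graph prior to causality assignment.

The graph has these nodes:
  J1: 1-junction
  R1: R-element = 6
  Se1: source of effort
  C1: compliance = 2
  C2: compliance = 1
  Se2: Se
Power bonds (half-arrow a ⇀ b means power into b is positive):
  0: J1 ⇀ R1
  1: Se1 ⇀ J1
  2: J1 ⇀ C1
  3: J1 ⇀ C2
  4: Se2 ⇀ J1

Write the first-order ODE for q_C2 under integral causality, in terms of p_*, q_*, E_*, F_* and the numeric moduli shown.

dq_C2/dt = E_Se1/6 + E_Se2/6 - q_C1/12 - q_C2/6

b1 stroke→J1  (Se1: effort source, stroke at far end)
b4 stroke→J1  (source Se2 imposes e)
b2 stroke→J1  (prefer integral on C1)
b3 stroke→J1  (C2 outputs effort q/C2)
b0 stroke→R1  (J1: last free bond brings flow in)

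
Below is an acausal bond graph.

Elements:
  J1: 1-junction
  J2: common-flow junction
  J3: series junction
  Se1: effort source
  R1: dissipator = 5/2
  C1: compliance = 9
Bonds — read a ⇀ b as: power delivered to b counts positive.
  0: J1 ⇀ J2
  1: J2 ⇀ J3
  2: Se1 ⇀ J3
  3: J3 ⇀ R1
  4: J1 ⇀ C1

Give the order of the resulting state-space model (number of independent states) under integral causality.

1  (C1 all integral)

#2 stroke→J3  (source Se1 imposes e)
#4 stroke→J1  (C1 integral (e out))
#0 stroke→J2  (only one flow-in slot at J1)
#1 stroke→J3  (only one flow-in slot at J2)
#3 stroke→R1  (closing 1-jn rule on J3)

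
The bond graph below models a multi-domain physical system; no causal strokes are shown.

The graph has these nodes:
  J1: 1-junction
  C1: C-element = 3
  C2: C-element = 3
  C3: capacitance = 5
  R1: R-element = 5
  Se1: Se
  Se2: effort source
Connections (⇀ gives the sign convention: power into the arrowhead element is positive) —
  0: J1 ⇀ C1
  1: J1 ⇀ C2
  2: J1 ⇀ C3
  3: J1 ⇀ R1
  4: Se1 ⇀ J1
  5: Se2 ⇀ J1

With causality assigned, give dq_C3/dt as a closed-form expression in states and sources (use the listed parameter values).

b4 stroke at J1  (source Se1 imposes e)
b5 stroke at J1  (source Se2 imposes e)
b0 stroke at J1  (C1 outputs effort q/C1)
b1 stroke at J1  (prefer integral on C2)
b2 stroke at J1  (prefer integral on C3)
b3 stroke at R1  (closing 1-jn rule on J1)

dq_C3/dt = E_Se1/5 + E_Se2/5 - q_C1/15 - q_C2/15 - q_C3/25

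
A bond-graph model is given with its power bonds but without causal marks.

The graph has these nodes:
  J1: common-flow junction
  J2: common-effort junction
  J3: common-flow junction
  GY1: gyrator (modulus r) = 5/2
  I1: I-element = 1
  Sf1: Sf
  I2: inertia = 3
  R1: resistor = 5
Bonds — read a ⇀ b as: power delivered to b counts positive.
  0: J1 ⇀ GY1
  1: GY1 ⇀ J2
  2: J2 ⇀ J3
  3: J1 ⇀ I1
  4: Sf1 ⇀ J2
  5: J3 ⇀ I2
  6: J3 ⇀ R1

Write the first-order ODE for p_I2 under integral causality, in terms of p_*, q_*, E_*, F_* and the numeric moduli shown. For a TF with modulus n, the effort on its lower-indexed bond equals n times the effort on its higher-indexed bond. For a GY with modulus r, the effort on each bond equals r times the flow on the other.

β4 |Sf1  (Sf1: flow source, stroke at near end)
β3 |I1  (prefer integral on I1)
β0 |J1  (1-jn J1 has f-setter on 3)
β1 |J2  (GY GY1: same side as bond 0)
β2 |J3  (J2: bond 1 brought effort, rest push out)
β5 |I2  (I2 outputs flow p/I2)
β6 |J3  (J3: bond 5 brought flow, rest push out)

dp_I2/dt = 5*p_I1/2 - 5*p_I2/3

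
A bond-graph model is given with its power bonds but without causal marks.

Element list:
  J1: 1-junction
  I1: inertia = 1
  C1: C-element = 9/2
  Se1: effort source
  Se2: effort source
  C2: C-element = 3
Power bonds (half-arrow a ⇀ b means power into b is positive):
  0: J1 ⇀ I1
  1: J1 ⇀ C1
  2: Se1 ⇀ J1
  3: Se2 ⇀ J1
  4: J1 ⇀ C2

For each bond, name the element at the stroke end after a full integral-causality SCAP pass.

β2 →J1  (Se1 (Se) sets effort on bond)
β3 →J1  (Se2: effort source, stroke at far end)
β0 →I1  (prefer integral on I1)
β1 →J1  (J1 flow already set via bond 0)
β4 →J1  (J1 flow already set via bond 0)

β0 stroke→I1
β1 stroke→J1
β2 stroke→J1
β3 stroke→J1
β4 stroke→J1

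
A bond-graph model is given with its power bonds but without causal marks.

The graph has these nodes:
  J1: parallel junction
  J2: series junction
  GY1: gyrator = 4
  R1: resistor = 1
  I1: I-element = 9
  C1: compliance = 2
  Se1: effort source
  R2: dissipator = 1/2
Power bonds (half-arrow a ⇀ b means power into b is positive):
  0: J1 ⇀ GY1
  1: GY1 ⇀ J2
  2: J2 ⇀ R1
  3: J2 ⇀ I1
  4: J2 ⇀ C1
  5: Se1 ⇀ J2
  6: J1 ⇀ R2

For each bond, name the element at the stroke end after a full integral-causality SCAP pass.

bond 0 stroke→J1
bond 1 stroke→J2
bond 2 stroke→J2
bond 3 stroke→I1
bond 4 stroke→J2
bond 5 stroke→J2
bond 6 stroke→R2

b5 →J2  (Se1 (Se) sets effort on bond)
b3 →I1  (I1 outputs flow p/I1)
b1 →J2  (J2: bond 3 brought flow, rest push out)
b2 →J2  (J2: bond 3 brought flow, rest push out)
b4 →J2  (1-jn J2 has f-setter on 3)
b0 →J1  (GY GY1: same side as bond 1)
b6 →R2  (J1: bond 0 brought effort, rest push out)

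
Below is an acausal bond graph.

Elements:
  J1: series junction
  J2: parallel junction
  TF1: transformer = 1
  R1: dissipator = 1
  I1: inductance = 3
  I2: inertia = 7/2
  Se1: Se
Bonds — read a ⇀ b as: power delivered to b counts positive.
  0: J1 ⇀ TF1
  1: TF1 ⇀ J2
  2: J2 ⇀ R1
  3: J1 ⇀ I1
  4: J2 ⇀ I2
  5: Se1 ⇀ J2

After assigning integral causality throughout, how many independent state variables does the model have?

2  (I1, I2 all integral)

#5 →J2  (Se1: effort source, stroke at far end)
#1 →TF1  (0-jn J2 has e-setter on 5)
#2 →R1  (J2: bond 5 brought effort, rest push out)
#4 →I2  (J2 effort already set via bond 5)
#0 →J1  (TF1 one-in-one-out from 1)
#3 →I1  (J1: last free bond brings flow in)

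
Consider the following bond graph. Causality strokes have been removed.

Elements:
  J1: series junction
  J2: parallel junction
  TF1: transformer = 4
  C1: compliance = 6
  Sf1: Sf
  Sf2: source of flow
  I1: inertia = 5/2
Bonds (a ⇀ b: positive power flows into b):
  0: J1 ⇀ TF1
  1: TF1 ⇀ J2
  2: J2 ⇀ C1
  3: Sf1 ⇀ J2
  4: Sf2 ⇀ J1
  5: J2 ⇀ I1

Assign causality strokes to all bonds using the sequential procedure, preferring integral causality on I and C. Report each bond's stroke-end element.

b3 |Sf1  (Sf1: flow source, stroke at near end)
b4 |Sf2  (Sf2 fixes flow; stroke at Sf2)
b0 |J1  (J1: bond 4 brought flow, rest push out)
b1 |TF1  (TF1: transformer flips bond 0)
b2 |J2  (C1 integral (e out))
b5 |I1  (common-e at J2 fixed by 2)

#0 |J1
#1 |TF1
#2 |J2
#3 |Sf1
#4 |Sf2
#5 |I1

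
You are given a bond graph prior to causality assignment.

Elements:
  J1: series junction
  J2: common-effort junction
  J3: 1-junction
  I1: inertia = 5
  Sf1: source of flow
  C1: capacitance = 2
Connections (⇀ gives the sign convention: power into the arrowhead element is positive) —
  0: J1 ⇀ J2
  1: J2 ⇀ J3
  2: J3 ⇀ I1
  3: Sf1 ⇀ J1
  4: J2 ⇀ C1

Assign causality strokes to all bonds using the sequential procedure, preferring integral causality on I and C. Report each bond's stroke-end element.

β0 stroke→J1
β1 stroke→J3
β2 stroke→I1
β3 stroke→Sf1
β4 stroke→J2

b3 stroke→Sf1  (Sf1 fixes flow; stroke at Sf1)
b0 stroke→J1  (common-f at J1 fixed by 3)
b2 stroke→I1  (I1: I, integral causality)
b1 stroke→J3  (J3 flow already set via bond 2)
b4 stroke→J2  (J2: last free bond brings effort in)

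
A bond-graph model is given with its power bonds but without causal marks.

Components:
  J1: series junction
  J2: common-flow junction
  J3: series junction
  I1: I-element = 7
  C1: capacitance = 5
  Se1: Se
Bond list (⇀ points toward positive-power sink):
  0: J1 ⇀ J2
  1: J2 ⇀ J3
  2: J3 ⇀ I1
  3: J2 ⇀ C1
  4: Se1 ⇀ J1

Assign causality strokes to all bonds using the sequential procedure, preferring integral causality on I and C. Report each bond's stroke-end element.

b0 stroke at J2
b1 stroke at J3
b2 stroke at I1
b3 stroke at J2
b4 stroke at J1

b4 stroke→J1  (Se1 (Se) sets effort on bond)
b0 stroke→J2  (J1: last free bond brings flow in)
b2 stroke→I1  (I1 integral (f out))
b1 stroke→J3  (J3 flow already set via bond 2)
b3 stroke→J2  (J2: bond 1 brought flow, rest push out)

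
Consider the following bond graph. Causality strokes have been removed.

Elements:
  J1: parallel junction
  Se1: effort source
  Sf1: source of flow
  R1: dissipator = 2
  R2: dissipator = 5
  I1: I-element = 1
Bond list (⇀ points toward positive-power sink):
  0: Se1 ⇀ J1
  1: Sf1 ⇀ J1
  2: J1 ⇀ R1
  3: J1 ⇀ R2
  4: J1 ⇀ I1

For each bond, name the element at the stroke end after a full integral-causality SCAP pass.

β0 →J1
β1 →Sf1
β2 →R1
β3 →R2
β4 →I1

β0 →J1  (Se1: effort source, stroke at far end)
β1 →Sf1  (Sf1: flow source, stroke at near end)
β2 →R1  (0-jn J1 has e-setter on 0)
β3 →R2  (J1 effort already set via bond 0)
β4 →I1  (J1 effort already set via bond 0)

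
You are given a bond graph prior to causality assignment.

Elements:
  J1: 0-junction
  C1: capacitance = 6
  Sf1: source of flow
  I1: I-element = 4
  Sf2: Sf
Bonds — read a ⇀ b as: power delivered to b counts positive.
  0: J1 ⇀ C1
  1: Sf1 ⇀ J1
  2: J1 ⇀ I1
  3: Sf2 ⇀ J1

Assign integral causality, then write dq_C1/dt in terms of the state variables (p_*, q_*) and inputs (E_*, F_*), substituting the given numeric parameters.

dq_C1/dt = F_Sf1 + F_Sf2 - p_I1/4

b1 stroke at Sf1  (Sf1: flow source, stroke at near end)
b3 stroke at Sf2  (Sf2: flow source, stroke at near end)
b0 stroke at J1  (prefer integral on C1)
b2 stroke at I1  (J1 effort already set via bond 0)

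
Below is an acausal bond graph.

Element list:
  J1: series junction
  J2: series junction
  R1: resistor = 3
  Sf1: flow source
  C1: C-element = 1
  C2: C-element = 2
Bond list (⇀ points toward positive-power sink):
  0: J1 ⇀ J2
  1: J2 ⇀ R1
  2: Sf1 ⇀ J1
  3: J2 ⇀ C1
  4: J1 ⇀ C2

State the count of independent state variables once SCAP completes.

2  (C1, C2 all integral)

b2 →Sf1  (Sf1 (Sf) sets flow on bond)
b0 →J1  (J1: bond 2 brought flow, rest push out)
b4 →J1  (common-f at J1 fixed by 2)
b1 →J2  (J2 flow already set via bond 0)
b3 →J2  (J2 flow already set via bond 0)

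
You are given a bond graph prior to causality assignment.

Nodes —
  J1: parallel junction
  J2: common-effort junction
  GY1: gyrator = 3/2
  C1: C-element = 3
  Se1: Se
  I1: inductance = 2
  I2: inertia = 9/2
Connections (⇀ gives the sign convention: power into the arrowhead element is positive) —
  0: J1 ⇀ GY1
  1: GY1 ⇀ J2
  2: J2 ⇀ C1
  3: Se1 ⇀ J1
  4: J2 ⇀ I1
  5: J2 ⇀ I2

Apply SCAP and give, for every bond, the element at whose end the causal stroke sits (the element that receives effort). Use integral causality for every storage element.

#3 stroke→J1  (Se1: effort source, stroke at far end)
#0 stroke→GY1  (J1 effort already set via bond 3)
#1 stroke→GY1  (GY1 both-in/both-out from 0)
#2 stroke→J2  (C1 integral (e out))
#4 stroke→I1  (J2: bond 2 brought effort, rest push out)
#5 stroke→I2  (J2: bond 2 brought effort, rest push out)

b0 →GY1
b1 →GY1
b2 →J2
b3 →J1
b4 →I1
b5 →I2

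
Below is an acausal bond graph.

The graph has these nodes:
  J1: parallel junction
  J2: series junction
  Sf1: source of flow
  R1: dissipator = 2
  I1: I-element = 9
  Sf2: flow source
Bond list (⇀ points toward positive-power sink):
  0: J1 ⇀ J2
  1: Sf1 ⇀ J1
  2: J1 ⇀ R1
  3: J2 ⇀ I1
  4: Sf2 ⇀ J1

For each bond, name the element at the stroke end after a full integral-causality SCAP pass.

#0 stroke→J2
#1 stroke→Sf1
#2 stroke→J1
#3 stroke→I1
#4 stroke→Sf2

#1 |Sf1  (source Sf1 imposes f)
#4 |Sf2  (Sf2 (Sf) sets flow on bond)
#3 |I1  (I1 outputs flow p/I1)
#0 |J2  (common-f at J2 fixed by 3)
#2 |J1  (only one effort-in slot at J1)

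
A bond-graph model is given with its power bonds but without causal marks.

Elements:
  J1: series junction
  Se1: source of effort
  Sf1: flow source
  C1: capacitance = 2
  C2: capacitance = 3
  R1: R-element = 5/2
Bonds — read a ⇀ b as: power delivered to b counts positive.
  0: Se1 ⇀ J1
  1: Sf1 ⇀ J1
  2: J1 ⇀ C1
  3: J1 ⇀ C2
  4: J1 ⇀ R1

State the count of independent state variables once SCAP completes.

2  (C1, C2 all integral)

β0 →J1  (source Se1 imposes e)
β1 →Sf1  (Sf1 (Sf) sets flow on bond)
β2 →J1  (common-f at J1 fixed by 1)
β3 →J1  (1-jn J1 has f-setter on 1)
β4 →J1  (common-f at J1 fixed by 1)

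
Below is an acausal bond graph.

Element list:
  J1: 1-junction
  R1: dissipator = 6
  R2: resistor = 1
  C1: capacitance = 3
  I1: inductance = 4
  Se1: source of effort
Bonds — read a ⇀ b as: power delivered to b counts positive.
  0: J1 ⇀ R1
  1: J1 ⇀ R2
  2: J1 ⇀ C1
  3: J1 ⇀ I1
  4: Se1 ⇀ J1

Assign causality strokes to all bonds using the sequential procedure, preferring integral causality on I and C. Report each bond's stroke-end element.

β4 stroke at J1  (Se1: effort source, stroke at far end)
β2 stroke at J1  (C1: C, integral causality)
β3 stroke at I1  (I1 integral (f out))
β0 stroke at J1  (J1: bond 3 brought flow, rest push out)
β1 stroke at J1  (common-f at J1 fixed by 3)

β0 →J1
β1 →J1
β2 →J1
β3 →I1
β4 →J1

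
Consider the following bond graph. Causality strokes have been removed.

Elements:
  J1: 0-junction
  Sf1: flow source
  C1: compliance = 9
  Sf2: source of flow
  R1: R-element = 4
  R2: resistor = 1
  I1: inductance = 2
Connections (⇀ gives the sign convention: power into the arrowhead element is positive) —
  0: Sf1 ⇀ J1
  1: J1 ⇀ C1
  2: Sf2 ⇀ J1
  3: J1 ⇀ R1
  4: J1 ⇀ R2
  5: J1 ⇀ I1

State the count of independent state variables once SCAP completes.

#0 |Sf1  (Sf1 (Sf) sets flow on bond)
#2 |Sf2  (Sf2 fixes flow; stroke at Sf2)
#1 |J1  (C1: C, integral causality)
#3 |R1  (J1: bond 1 brought effort, rest push out)
#4 |R2  (0-jn J1 has e-setter on 1)
#5 |I1  (J1: bond 1 brought effort, rest push out)

2  (C1, I1 all integral)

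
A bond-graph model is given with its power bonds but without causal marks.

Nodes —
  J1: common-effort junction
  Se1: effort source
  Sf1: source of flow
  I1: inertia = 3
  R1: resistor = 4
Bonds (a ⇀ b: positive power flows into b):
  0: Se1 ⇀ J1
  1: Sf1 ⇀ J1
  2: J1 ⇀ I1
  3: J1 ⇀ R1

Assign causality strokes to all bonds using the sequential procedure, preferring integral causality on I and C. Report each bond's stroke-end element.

bond 0 |J1
bond 1 |Sf1
bond 2 |I1
bond 3 |R1

bond 0 |J1  (Se1 (Se) sets effort on bond)
bond 1 |Sf1  (source Sf1 imposes f)
bond 2 |I1  (0-jn J1 has e-setter on 0)
bond 3 |R1  (J1: bond 0 brought effort, rest push out)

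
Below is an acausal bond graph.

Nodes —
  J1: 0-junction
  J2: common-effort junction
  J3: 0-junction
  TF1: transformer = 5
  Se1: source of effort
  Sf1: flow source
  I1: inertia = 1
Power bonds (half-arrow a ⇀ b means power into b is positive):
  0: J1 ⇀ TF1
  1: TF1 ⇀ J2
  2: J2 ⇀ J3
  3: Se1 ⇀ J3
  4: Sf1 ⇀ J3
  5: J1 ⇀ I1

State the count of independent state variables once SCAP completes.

1  (I1 all integral)

bond 3 stroke→J3  (Se1: effort source, stroke at far end)
bond 4 stroke→Sf1  (Sf1: flow source, stroke at near end)
bond 2 stroke→J2  (common-e at J3 fixed by 3)
bond 1 stroke→TF1  (J2: bond 2 brought effort, rest push out)
bond 0 stroke→J1  (TF TF1: opposite of bond 1)
bond 5 stroke→I1  (J1 effort already set via bond 0)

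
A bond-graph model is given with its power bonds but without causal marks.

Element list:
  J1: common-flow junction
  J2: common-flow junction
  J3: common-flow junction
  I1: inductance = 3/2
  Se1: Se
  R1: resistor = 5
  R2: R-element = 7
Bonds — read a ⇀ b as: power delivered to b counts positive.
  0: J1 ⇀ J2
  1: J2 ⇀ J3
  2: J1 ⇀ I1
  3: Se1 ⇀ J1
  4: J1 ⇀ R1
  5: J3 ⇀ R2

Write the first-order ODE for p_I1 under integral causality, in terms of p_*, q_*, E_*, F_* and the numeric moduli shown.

dp_I1/dt = E_Se1 - 8*p_I1

bond 3 |J1  (source Se1 imposes e)
bond 2 |I1  (I1: I, integral causality)
bond 0 |J1  (common-f at J1 fixed by 2)
bond 4 |J1  (J1: bond 2 brought flow, rest push out)
bond 1 |J2  (1-jn J2 has f-setter on 0)
bond 5 |J3  (common-f at J3 fixed by 1)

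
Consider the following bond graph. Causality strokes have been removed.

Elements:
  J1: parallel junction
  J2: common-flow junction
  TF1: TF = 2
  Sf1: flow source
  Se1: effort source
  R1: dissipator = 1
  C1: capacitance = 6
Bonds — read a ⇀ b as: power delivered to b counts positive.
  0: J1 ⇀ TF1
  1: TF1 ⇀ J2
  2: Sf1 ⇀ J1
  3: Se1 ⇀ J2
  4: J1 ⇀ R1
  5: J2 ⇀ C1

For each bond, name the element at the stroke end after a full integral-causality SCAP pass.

bond 0 |J1
bond 1 |TF1
bond 2 |Sf1
bond 3 |J2
bond 4 |R1
bond 5 |J2

β2 stroke at Sf1  (Sf1 (Sf) sets flow on bond)
β3 stroke at J2  (Se1 (Se) sets effort on bond)
β5 stroke at J2  (prefer integral on C1)
β1 stroke at TF1  (only one flow-in slot at J2)
β0 stroke at J1  (TF1 one-in-one-out from 1)
β4 stroke at R1  (0-jn J1 has e-setter on 0)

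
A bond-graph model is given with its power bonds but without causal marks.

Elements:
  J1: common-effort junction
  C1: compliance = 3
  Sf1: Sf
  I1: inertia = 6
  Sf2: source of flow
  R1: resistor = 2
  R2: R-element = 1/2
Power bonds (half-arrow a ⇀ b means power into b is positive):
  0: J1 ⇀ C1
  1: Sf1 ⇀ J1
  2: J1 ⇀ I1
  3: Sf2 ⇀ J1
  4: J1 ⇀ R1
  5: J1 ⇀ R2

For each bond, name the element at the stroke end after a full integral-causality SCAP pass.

β0 →J1
β1 →Sf1
β2 →I1
β3 →Sf2
β4 →R1
β5 →R2

β1 stroke→Sf1  (source Sf1 imposes f)
β3 stroke→Sf2  (Sf2: flow source, stroke at near end)
β0 stroke→J1  (prefer integral on C1)
β2 stroke→I1  (common-e at J1 fixed by 0)
β4 stroke→R1  (common-e at J1 fixed by 0)
β5 stroke→R2  (J1 effort already set via bond 0)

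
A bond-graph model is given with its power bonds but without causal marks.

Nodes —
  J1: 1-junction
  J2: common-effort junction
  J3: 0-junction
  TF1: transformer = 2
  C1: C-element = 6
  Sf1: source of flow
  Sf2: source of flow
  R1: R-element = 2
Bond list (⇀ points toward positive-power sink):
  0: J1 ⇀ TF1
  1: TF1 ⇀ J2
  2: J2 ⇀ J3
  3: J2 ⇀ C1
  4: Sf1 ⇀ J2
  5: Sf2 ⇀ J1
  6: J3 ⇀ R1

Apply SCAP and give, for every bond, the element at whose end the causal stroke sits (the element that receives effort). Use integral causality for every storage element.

#0 |J1
#1 |TF1
#2 |J3
#3 |J2
#4 |Sf1
#5 |Sf2
#6 |R1

β4 stroke at Sf1  (Sf1 (Sf) sets flow on bond)
β5 stroke at Sf2  (Sf2 (Sf) sets flow on bond)
β0 stroke at J1  (common-f at J1 fixed by 5)
β1 stroke at TF1  (through TF1, causality passes straight; one stroke at TF1)
β3 stroke at J2  (C1: C, integral causality)
β2 stroke at J3  (0-jn J2 has e-setter on 3)
β6 stroke at R1  (J3: bond 2 brought effort, rest push out)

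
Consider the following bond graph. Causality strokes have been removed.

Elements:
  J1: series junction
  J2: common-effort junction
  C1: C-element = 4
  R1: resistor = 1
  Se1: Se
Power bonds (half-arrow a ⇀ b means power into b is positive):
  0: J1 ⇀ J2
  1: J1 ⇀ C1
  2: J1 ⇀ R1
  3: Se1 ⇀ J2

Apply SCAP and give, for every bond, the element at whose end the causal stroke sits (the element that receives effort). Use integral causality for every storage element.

b0 stroke→J1
b1 stroke→J1
b2 stroke→R1
b3 stroke→J2

b3 stroke at J2  (source Se1 imposes e)
b0 stroke at J1  (common-e at J2 fixed by 3)
b1 stroke at J1  (C1 outputs effort q/C1)
b2 stroke at R1  (J1: last free bond brings flow in)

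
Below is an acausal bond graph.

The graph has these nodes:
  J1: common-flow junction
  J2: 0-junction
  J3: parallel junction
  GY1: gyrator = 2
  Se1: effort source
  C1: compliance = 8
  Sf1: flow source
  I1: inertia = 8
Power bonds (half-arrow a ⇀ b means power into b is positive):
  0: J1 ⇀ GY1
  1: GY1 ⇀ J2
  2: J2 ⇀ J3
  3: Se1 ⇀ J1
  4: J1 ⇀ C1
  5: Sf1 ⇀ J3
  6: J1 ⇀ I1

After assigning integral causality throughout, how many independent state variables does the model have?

2  (C1, I1 all integral)

#3 stroke at J1  (source Se1 imposes e)
#5 stroke at Sf1  (Sf1 (Sf) sets flow on bond)
#2 stroke at J3  (J3 needs exactly one e-in)
#1 stroke at J2  (J2 needs exactly one e-in)
#0 stroke at J1  (GY1: gyrator matches bond 1)
#4 stroke at J1  (C1 integral (e out))
#6 stroke at I1  (J1: last free bond brings flow in)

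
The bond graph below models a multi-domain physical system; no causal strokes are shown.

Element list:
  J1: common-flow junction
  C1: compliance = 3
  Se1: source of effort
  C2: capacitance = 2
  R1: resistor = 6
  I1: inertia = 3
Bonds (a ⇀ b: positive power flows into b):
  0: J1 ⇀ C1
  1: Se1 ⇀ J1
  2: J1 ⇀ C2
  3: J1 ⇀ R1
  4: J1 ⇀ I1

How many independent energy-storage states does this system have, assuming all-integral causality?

β1 |J1  (Se1: effort source, stroke at far end)
β0 |J1  (C1 integral (e out))
β2 |J1  (C2: C, integral causality)
β4 |I1  (I1 outputs flow p/I1)
β3 |J1  (J1 flow already set via bond 4)

3  (C1, C2, I1 all integral)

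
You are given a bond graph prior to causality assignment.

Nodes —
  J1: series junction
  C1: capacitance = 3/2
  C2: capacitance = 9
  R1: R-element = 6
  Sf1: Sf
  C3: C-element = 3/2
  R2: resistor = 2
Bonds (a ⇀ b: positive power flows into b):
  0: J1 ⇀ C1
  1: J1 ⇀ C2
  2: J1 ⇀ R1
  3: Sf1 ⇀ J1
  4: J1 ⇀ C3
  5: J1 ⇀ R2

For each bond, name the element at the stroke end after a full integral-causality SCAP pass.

#3 stroke→Sf1  (source Sf1 imposes f)
#0 stroke→J1  (1-jn J1 has f-setter on 3)
#1 stroke→J1  (common-f at J1 fixed by 3)
#2 stroke→J1  (common-f at J1 fixed by 3)
#4 stroke→J1  (J1: bond 3 brought flow, rest push out)
#5 stroke→J1  (common-f at J1 fixed by 3)

bond 0 stroke→J1
bond 1 stroke→J1
bond 2 stroke→J1
bond 3 stroke→Sf1
bond 4 stroke→J1
bond 5 stroke→J1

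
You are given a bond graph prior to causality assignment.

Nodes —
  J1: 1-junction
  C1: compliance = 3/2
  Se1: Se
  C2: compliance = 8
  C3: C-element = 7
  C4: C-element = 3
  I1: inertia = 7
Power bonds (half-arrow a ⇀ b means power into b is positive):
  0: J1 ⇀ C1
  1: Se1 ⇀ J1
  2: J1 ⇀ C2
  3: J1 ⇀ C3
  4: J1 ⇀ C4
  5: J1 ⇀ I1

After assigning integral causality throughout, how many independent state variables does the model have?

b1 stroke at J1  (Se1: effort source, stroke at far end)
b0 stroke at J1  (C1: C, integral causality)
b2 stroke at J1  (prefer integral on C2)
b3 stroke at J1  (C3 outputs effort q/C3)
b4 stroke at J1  (C4 outputs effort q/C4)
b5 stroke at I1  (closing 1-jn rule on J1)

5  (C1, C2, C3, C4, I1 all integral)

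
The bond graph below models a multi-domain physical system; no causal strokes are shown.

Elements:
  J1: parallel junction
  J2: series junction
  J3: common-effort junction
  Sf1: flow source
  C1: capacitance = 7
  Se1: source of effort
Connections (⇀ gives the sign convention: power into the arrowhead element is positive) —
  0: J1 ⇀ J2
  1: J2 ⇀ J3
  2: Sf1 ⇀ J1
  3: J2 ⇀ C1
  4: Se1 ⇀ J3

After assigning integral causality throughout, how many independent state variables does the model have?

bond 2 →Sf1  (Sf1 fixes flow; stroke at Sf1)
bond 4 →J3  (source Se1 imposes e)
bond 0 →J1  (J1: last free bond brings effort in)
bond 1 →J2  (J2 flow already set via bond 0)
bond 3 →J2  (common-f at J2 fixed by 0)

1  (C1 all integral)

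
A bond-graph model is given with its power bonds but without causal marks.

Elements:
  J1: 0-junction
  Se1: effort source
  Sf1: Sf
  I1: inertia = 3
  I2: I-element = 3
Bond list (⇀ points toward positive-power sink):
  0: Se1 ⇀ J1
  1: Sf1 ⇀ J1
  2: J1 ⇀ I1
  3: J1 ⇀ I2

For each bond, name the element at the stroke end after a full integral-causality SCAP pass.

#0 |J1  (Se1: effort source, stroke at far end)
#1 |Sf1  (Sf1 (Sf) sets flow on bond)
#2 |I1  (0-jn J1 has e-setter on 0)
#3 |I2  (common-e at J1 fixed by 0)

b0 stroke→J1
b1 stroke→Sf1
b2 stroke→I1
b3 stroke→I2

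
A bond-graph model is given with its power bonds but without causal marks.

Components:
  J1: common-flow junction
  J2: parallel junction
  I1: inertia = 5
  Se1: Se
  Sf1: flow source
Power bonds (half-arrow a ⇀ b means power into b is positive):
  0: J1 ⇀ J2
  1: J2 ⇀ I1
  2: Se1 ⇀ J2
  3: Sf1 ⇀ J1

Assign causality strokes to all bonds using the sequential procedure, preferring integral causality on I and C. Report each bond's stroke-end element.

β2 stroke at J2  (Se1: effort source, stroke at far end)
β3 stroke at Sf1  (Sf1: flow source, stroke at near end)
β0 stroke at J1  (1-jn J1 has f-setter on 3)
β1 stroke at I1  (J2 effort already set via bond 2)

bond 0 stroke at J1
bond 1 stroke at I1
bond 2 stroke at J2
bond 3 stroke at Sf1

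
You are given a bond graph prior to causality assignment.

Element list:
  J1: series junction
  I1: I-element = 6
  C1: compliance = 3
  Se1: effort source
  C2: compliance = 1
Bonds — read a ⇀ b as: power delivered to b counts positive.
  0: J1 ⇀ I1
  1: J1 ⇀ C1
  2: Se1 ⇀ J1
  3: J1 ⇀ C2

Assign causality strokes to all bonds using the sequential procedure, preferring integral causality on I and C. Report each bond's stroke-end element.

b2 stroke→J1  (source Se1 imposes e)
b0 stroke→I1  (I1: I, integral causality)
b1 stroke→J1  (common-f at J1 fixed by 0)
b3 stroke→J1  (J1: bond 0 brought flow, rest push out)

β0 |I1
β1 |J1
β2 |J1
β3 |J1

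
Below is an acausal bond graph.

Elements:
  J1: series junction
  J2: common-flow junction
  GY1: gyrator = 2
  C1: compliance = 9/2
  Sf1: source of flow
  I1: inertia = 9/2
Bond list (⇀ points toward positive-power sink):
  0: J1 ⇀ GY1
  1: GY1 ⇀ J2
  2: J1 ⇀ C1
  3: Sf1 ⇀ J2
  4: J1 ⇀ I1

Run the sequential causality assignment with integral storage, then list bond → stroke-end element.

#3 stroke at Sf1  (Sf1: flow source, stroke at near end)
#1 stroke at J2  (J2 flow already set via bond 3)
#0 stroke at J1  (GY GY1: same side as bond 1)
#2 stroke at J1  (C1 outputs effort q/C1)
#4 stroke at I1  (closing 1-jn rule on J1)

#0 stroke at J1
#1 stroke at J2
#2 stroke at J1
#3 stroke at Sf1
#4 stroke at I1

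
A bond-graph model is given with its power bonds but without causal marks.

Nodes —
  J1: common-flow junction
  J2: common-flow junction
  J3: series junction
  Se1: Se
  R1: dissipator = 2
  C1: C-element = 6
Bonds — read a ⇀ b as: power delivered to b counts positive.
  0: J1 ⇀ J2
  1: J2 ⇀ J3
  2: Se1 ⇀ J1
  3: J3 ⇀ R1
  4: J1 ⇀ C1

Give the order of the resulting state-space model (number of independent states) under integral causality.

1  (C1 all integral)

#2 |J1  (Se1 (Se) sets effort on bond)
#4 |J1  (C1: C, integral causality)
#0 |J2  (J1 needs exactly one f-in)
#1 |J3  (only one flow-in slot at J2)
#3 |R1  (only one flow-in slot at J3)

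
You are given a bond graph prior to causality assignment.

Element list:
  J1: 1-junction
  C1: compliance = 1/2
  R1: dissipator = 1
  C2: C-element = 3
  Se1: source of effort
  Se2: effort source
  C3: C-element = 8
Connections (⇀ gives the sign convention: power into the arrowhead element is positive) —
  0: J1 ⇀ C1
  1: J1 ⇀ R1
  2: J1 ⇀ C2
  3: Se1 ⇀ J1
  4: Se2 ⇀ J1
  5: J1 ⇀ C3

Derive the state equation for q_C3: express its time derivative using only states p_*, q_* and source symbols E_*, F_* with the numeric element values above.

dq_C3/dt = E_Se1 + E_Se2 - 2*q_C1 - q_C2/3 - q_C3/8

#3 |J1  (source Se1 imposes e)
#4 |J1  (Se2 fixes effort; stroke away)
#0 |J1  (C1 outputs effort q/C1)
#2 |J1  (C2: C, integral causality)
#5 |J1  (C3 outputs effort q/C3)
#1 |R1  (J1: last free bond brings flow in)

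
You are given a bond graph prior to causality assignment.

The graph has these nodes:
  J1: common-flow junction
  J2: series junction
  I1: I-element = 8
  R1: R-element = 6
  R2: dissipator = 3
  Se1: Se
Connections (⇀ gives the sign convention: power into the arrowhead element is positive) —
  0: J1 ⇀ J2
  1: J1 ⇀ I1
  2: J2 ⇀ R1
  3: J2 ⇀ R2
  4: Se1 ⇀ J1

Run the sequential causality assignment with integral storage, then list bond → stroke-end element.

β4 stroke→J1  (Se1 fixes effort; stroke away)
β1 stroke→I1  (prefer integral on I1)
β0 stroke→J1  (J1: bond 1 brought flow, rest push out)
β2 stroke→J2  (J2 flow already set via bond 0)
β3 stroke→J2  (common-f at J2 fixed by 0)

bond 0 |J1
bond 1 |I1
bond 2 |J2
bond 3 |J2
bond 4 |J1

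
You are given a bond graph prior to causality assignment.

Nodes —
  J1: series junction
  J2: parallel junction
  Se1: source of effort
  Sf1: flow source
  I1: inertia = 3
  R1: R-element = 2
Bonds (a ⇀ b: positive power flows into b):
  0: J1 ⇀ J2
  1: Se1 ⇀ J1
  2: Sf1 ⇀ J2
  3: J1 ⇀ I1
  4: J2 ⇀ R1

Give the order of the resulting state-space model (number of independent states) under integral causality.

bond 1 |J1  (source Se1 imposes e)
bond 2 |Sf1  (source Sf1 imposes f)
bond 3 |I1  (I1 outputs flow p/I1)
bond 0 |J1  (J1 flow already set via bond 3)
bond 4 |J2  (closing 0-jn rule on J2)

1  (I1 all integral)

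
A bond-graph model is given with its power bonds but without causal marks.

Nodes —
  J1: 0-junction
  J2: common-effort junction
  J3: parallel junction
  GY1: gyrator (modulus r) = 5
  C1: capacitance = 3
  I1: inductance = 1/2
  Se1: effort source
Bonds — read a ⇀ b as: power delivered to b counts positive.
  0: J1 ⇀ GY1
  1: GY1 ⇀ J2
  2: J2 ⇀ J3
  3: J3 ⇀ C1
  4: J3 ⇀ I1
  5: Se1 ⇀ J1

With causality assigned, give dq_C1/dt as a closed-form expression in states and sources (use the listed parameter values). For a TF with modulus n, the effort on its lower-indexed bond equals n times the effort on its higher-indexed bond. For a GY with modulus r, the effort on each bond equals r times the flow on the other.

b5 →J1  (Se1 fixes effort; stroke away)
b0 →GY1  (common-e at J1 fixed by 5)
b1 →GY1  (GY GY1: same side as bond 0)
b2 →J2  (J2 needs exactly one e-in)
b3 →J3  (C1: C, integral causality)
b4 →I1  (J3: bond 3 brought effort, rest push out)

dq_C1/dt = E_Se1/5 - 2*p_I1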